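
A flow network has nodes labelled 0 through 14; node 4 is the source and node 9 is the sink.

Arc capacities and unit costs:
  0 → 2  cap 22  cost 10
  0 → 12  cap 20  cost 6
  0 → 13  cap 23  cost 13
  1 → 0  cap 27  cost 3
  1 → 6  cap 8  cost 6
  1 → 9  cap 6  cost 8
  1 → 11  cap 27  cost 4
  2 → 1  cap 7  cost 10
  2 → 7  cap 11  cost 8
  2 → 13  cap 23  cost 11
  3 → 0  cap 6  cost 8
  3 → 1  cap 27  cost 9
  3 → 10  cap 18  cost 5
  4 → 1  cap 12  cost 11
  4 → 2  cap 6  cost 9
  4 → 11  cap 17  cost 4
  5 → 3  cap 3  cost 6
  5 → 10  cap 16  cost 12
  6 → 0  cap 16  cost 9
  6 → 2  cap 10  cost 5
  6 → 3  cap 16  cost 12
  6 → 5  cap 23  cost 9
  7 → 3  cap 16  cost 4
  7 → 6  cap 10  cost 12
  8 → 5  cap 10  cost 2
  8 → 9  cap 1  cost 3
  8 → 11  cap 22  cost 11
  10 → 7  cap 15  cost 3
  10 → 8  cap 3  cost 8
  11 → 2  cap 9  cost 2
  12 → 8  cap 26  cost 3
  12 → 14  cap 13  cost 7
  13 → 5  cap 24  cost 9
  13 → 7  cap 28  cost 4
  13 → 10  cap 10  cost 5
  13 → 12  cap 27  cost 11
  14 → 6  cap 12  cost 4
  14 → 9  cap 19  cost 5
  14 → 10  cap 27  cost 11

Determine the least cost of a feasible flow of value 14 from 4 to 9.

Minimum cost for 14 units: 374

shortest-cost path #1: 4→1→9 push 6 @ unit cost 19 (adds 114)
shortest-cost path #2: 4→1→0→12→8→9 push 1 @ unit cost 26 (adds 26)
shortest-cost path #3: 4→1→0→12→14→9 push 5 @ unit cost 32 (adds 160)
shortest-cost path #4: 4→11→2→1→0→12→14→9 push 2 @ unit cost 37 (adds 74)
total cost = 374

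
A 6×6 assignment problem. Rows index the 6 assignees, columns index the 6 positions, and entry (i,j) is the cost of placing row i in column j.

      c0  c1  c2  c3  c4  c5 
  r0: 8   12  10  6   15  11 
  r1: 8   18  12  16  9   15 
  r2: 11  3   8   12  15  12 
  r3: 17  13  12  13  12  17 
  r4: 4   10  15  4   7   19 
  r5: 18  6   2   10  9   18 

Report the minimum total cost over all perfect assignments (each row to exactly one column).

optimal assignment: row0→col5 (cost 11), row1→col0 (cost 8), row2→col1 (cost 3), row3→col4 (cost 12), row4→col3 (cost 4), row5→col2 (cost 2)
total = 11 + 8 + 3 + 12 + 4 + 2 = 40

Minimum assignment cost: 40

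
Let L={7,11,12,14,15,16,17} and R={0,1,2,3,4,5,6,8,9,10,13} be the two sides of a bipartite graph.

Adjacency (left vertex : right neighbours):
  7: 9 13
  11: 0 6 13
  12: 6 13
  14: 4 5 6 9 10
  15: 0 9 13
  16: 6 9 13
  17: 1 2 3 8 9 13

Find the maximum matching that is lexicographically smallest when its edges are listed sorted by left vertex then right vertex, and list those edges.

Lex-smallest maximum matching: {(7,9), (11,0), (12,6), (14,4), (15,13), (17,1)}

|M| = 6 (so the lex-smallest maximum matching has 6 edges)
process left vertices in ascending order; for each, take the smallest-labelled available neighbour that still permits 6 edges overall, or leave it unmatched if none does
lex-smallest matching: {7-9, 11-0, 12-6, 14-4, 15-13, 17-1}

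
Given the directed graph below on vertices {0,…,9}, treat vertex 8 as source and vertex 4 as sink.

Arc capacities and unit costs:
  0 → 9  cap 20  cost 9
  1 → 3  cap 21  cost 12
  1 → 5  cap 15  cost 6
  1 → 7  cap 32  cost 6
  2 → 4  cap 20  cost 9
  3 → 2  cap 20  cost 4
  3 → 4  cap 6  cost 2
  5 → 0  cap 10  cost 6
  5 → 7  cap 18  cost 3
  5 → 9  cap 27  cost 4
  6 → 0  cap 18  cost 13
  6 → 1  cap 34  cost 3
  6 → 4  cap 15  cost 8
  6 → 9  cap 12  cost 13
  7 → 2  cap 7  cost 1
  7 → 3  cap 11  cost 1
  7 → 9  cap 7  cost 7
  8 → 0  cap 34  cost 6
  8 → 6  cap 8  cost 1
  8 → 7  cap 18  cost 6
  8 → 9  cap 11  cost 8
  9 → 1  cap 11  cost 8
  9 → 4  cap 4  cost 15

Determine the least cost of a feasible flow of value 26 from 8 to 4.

Minimum cost for 26 units: 338

shortest-cost path #1: 8→6→4 push 8 @ unit cost 9 (adds 72)
shortest-cost path #2: 8→7→3→4 push 6 @ unit cost 9 (adds 54)
shortest-cost path #3: 8→7→2→4 push 7 @ unit cost 16 (adds 112)
shortest-cost path #4: 8→7→3→2→4 push 5 @ unit cost 20 (adds 100)
total cost = 338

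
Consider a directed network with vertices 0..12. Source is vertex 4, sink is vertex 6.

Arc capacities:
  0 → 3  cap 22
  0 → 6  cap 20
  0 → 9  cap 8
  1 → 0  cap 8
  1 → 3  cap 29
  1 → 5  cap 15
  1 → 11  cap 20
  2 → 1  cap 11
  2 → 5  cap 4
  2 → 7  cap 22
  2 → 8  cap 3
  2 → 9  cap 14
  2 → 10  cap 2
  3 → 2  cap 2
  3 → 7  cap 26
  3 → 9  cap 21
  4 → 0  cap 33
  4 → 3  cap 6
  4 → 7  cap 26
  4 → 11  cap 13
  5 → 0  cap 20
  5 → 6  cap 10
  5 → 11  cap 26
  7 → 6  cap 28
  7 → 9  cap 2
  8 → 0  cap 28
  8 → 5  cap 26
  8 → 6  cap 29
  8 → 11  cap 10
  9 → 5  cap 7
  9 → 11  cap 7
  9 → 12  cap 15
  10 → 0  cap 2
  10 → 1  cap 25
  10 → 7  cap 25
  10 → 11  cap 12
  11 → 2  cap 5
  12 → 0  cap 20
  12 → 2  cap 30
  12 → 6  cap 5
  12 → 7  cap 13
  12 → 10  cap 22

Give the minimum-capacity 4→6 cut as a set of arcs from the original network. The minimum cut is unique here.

augment #1: 4→0→6 push 20
augment #2: 4→7→6 push 26
augment #3: 4→3→7→6 push 2
augment #4: 4→0→9→5→6 push 7
augment #5: 4→0→9→12→6 push 1
augment #6: 4→3→2→5→6 push 2
augment #7: 4→3→9→12→6 push 2
augment #8: 4→11→2→5→6 push 1
augment #9: 4→11→2→8→6 push 3
augment #10: 4→0→3→9→12→6 push 2
max flow = 66; residual-reachable set from 4 gives S-side
cut edges (S→T): {(0,6), (2,8), (5,6), (7,6), (12,6)} total cap 66

Min-cut arcs: {(0,6), (2,8), (5,6), (7,6), (12,6)} (total capacity 66)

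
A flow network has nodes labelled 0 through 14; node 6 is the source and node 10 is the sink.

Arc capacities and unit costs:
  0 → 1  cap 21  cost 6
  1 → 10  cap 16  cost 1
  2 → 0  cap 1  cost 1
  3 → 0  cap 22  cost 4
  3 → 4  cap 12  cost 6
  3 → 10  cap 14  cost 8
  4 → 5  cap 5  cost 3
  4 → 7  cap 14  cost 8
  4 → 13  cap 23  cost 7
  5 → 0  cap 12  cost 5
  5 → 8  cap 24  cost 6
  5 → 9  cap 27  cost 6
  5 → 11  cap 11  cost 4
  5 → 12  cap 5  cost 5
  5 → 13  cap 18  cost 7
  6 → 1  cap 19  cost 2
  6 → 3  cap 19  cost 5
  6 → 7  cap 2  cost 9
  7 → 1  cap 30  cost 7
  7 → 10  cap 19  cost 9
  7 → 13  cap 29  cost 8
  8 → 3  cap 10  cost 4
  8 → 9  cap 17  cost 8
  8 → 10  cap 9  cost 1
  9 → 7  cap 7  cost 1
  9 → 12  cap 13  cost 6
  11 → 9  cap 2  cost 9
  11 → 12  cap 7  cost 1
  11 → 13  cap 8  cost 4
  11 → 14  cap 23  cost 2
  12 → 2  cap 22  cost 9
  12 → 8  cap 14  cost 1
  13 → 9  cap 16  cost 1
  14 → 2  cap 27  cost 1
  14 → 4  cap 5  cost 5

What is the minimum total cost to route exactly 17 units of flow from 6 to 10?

shortest-cost path #1: 6→1→10 push 16 @ unit cost 3 (adds 48)
shortest-cost path #2: 6→3→10 push 1 @ unit cost 13 (adds 13)
total cost = 61

Minimum cost for 17 units: 61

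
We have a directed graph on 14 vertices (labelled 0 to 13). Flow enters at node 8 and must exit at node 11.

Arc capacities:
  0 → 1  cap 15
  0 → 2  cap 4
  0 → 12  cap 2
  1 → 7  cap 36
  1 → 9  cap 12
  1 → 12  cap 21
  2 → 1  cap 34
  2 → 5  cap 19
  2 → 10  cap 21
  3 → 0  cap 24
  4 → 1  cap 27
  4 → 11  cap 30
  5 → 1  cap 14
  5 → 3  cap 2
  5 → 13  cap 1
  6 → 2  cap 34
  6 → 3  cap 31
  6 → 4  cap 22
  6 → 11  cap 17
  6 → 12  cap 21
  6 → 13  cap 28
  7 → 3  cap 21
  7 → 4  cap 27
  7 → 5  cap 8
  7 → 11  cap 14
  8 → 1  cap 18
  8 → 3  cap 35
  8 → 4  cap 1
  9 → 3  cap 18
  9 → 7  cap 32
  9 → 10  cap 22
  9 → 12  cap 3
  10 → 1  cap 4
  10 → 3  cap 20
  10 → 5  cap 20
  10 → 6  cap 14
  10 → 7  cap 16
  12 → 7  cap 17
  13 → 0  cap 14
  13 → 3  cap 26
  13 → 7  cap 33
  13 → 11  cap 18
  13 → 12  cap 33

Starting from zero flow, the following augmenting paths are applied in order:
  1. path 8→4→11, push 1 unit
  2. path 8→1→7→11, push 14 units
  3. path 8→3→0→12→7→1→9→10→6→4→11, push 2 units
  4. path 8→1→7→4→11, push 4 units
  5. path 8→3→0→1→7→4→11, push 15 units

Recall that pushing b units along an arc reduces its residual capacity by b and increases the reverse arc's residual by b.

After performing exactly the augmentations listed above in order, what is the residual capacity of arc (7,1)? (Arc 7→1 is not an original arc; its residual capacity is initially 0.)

Residual capacity of (7,1): 31

after path 1 (8→4→11, push 1): res(7,1)=0
after path 2 (8→1→7→11, push 14): res(7,1)=14
after path 3 (8→3→0→12→7→1→9→10→6→4→11, push 2): res(7,1)=12
after path 4 (8→1→7→4→11, push 4): res(7,1)=16
after path 5 (8→3→0→1→7→4→11, push 15): res(7,1)=31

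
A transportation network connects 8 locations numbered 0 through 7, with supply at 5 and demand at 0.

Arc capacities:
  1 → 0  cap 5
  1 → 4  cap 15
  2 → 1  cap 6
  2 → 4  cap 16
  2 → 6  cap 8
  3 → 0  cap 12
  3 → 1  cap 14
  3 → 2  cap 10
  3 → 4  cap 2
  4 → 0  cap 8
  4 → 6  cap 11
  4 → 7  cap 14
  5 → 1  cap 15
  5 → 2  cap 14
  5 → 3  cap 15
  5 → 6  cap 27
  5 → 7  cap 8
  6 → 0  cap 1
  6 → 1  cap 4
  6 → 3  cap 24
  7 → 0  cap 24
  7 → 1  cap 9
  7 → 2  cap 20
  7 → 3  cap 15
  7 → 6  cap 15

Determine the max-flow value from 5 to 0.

Maximum flow value: 48

augment #1: 5→1→0 bottleneck 5, total now 5
augment #2: 5→3→0 bottleneck 12, total now 17
augment #3: 5→6→0 bottleneck 1, total now 18
augment #4: 5→7→0 bottleneck 8, total now 26
augment #5: 5→1→4→0 bottleneck 8, total now 34
augment #6: 5→1→4→7→0 bottleneck 2, total now 36
augment #7: 5→2→4→7→0 bottleneck 12, total now 48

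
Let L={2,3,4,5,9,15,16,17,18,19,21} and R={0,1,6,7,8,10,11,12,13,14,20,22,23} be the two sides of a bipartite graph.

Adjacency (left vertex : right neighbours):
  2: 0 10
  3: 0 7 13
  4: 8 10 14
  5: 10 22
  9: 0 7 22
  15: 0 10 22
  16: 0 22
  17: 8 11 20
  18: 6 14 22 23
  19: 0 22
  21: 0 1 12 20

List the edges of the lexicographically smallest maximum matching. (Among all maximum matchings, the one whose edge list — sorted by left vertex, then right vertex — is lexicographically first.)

|M| = 9 (so the lex-smallest maximum matching has 9 edges)
process left vertices in ascending order; for each, take the smallest-labelled available neighbour that still permits 9 edges overall, or leave it unmatched if none does
lex-smallest matching: {2-0, 3-13, 4-8, 5-10, 9-7, 15-22, 17-11, 18-6, 21-1}

Lex-smallest maximum matching: {(2,0), (3,13), (4,8), (5,10), (9,7), (15,22), (17,11), (18,6), (21,1)}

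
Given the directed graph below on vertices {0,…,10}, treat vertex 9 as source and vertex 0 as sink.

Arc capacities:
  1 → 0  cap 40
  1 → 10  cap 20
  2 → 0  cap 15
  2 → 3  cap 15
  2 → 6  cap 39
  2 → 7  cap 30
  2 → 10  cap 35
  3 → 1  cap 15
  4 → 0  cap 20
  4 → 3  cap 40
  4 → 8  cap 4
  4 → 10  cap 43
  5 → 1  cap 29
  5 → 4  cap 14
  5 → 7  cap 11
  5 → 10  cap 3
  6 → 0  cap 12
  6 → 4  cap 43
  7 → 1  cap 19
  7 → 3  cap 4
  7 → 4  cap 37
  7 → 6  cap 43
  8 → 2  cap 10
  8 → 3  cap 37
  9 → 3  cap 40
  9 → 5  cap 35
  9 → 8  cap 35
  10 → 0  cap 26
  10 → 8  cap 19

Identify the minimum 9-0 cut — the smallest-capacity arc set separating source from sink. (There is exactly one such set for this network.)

augment #1: 9→3→1→0 push 15
augment #2: 9→5→1→0 push 25
augment #3: 9→5→4→0 push 10
augment #4: 9→8→2→0 push 10
max flow = 60; residual-reachable set from 9 gives S-side
cut edges (S→T): {(3,1), (8,2), (9,5)} total cap 60

Min-cut arcs: {(3,1), (8,2), (9,5)} (total capacity 60)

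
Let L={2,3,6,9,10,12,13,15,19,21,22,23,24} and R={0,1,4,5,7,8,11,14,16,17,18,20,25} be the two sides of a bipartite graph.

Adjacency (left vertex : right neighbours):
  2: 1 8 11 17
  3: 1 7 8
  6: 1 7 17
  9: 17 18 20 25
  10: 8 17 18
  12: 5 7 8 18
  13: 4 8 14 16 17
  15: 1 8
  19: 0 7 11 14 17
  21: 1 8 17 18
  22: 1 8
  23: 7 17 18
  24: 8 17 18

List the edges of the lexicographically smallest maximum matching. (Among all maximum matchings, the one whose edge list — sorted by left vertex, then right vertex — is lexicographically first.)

Lex-smallest maximum matching: {(2,11), (3,1), (6,7), (9,20), (10,8), (12,5), (13,4), (19,0), (21,17), (23,18)}

|M| = 10 (so the lex-smallest maximum matching has 10 edges)
process left vertices in ascending order; for each, take the smallest-labelled available neighbour that still permits 10 edges overall, or leave it unmatched if none does
lex-smallest matching: {2-11, 3-1, 6-7, 9-20, 10-8, 12-5, 13-4, 19-0, 21-17, 23-18}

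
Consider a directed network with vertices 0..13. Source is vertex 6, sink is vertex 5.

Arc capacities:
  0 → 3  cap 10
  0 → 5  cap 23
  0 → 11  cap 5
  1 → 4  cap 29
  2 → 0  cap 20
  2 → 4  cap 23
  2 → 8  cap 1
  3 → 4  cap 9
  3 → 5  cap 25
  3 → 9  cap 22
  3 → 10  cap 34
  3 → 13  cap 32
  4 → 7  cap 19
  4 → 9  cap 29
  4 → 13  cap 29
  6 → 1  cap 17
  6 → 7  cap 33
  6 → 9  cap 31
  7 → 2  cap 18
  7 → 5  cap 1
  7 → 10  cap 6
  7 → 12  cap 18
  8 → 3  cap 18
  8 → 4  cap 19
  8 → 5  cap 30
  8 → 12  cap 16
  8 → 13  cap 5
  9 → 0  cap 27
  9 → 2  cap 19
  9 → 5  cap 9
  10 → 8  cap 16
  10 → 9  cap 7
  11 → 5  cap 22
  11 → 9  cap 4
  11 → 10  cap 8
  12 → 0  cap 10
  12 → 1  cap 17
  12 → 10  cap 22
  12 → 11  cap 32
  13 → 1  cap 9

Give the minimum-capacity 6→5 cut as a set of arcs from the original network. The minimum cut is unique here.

augment #1: 6→7→5 push 1
augment #2: 6→9→5 push 9
augment #3: 6→9→0→5 push 22
augment #4: 6→7→2→0→5 push 1
augment #5: 6→7→2→8→5 push 1
augment #6: 6→7→10→8→5 push 6
augment #7: 6→7→12→11→5 push 18
augment #8: 6→7→2→0→3→5 push 6
augment #9: 6→1→4→9→0→3→5 push 4
augment #10: 6→1→4→9→0→11→5 push 1
augment #11: 6→1→4→7→2→0→11→5 push 3
augment #12: 6→1→4→7→2→0→11→10→8→5 push 1
max flow = 73; residual-reachable set from 6 gives S-side
cut edges (S→T): {(0,3), (0,5), (0,11), (2,8), (7,5), (7,10), (7,12), (9,5)} total cap 73

Min-cut arcs: {(0,3), (0,5), (0,11), (2,8), (7,5), (7,10), (7,12), (9,5)} (total capacity 73)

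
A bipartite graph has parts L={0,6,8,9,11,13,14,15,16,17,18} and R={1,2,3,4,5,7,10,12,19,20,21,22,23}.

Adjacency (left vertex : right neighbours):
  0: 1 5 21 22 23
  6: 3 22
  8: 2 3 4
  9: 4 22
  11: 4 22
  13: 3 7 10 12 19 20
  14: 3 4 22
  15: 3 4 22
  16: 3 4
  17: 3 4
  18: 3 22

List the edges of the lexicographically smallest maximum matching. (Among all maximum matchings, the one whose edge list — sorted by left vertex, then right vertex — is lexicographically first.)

|M| = 6 (so the lex-smallest maximum matching has 6 edges)
process left vertices in ascending order; for each, take the smallest-labelled available neighbour that still permits 6 edges overall, or leave it unmatched if none does
lex-smallest matching: {0-1, 6-3, 8-2, 9-4, 11-22, 13-7}

Lex-smallest maximum matching: {(0,1), (6,3), (8,2), (9,4), (11,22), (13,7)}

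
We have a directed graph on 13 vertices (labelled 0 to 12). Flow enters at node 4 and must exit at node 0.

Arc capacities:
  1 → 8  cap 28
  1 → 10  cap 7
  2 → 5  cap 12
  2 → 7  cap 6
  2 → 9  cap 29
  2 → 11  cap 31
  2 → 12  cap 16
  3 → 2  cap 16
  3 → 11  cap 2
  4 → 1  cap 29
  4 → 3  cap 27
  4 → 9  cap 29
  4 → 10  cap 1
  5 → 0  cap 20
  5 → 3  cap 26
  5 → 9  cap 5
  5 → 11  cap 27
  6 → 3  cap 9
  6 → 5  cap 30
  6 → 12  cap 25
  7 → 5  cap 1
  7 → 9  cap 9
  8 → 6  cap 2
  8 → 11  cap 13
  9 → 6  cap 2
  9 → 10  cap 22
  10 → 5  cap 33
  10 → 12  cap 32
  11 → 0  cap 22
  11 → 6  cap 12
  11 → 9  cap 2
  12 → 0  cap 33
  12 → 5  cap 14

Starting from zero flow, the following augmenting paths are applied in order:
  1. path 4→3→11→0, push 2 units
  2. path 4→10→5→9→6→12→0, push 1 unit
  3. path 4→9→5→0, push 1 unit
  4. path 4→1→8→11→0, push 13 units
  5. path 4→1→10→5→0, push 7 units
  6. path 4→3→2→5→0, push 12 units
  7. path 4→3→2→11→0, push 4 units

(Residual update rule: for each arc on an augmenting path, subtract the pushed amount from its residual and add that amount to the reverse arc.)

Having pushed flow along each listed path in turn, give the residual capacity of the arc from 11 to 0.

Residual capacity of (11,0): 3

after path 1 (4→3→11→0, push 2): res(11,0)=20
after path 2 (4→10→5→9→6→12→0, push 1): res(11,0)=20
after path 3 (4→9→5→0, push 1): res(11,0)=20
after path 4 (4→1→8→11→0, push 13): res(11,0)=7
after path 5 (4→1→10→5→0, push 7): res(11,0)=7
after path 6 (4→3→2→5→0, push 12): res(11,0)=7
after path 7 (4→3→2→11→0, push 4): res(11,0)=3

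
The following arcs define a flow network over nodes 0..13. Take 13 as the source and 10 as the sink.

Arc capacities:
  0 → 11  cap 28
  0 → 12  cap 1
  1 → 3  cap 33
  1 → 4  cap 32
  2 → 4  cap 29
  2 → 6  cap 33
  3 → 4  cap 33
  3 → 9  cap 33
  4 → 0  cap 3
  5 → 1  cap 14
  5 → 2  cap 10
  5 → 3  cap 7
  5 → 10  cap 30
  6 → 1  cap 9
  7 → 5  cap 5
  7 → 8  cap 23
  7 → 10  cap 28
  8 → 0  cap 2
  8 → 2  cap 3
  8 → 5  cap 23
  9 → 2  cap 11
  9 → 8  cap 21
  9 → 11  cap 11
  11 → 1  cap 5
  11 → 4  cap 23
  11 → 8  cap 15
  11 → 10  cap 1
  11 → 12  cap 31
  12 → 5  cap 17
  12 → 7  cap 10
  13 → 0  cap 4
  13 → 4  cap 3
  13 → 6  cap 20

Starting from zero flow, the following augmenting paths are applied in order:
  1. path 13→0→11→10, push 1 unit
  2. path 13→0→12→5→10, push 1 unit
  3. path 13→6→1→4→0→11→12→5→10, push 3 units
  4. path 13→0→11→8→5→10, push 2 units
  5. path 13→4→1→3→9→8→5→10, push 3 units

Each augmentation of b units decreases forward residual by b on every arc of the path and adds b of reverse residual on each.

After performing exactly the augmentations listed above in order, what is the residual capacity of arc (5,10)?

Residual capacity of (5,10): 21

after path 1 (13→0→11→10, push 1): res(5,10)=30
after path 2 (13→0→12→5→10, push 1): res(5,10)=29
after path 3 (13→6→1→4→0→11→12→5→10, push 3): res(5,10)=26
after path 4 (13→0→11→8→5→10, push 2): res(5,10)=24
after path 5 (13→4→1→3→9→8→5→10, push 3): res(5,10)=21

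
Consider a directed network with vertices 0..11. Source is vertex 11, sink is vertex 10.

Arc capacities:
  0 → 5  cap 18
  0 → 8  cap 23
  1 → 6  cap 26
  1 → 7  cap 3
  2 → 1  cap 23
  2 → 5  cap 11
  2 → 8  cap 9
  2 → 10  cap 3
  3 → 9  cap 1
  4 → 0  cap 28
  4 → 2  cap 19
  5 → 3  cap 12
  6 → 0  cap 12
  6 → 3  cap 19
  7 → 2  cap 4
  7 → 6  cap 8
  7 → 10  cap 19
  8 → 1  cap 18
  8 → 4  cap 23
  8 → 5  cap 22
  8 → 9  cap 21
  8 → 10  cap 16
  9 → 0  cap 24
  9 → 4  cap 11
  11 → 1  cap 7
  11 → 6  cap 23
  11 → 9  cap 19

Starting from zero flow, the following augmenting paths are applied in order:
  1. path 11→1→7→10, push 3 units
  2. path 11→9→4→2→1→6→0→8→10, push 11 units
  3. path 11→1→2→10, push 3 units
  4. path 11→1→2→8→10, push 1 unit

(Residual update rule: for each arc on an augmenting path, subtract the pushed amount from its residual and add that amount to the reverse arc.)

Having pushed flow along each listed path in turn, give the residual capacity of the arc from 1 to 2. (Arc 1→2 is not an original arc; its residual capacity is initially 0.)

Residual capacity of (1,2): 7

after path 1 (11→1→7→10, push 3): res(1,2)=0
after path 2 (11→9→4→2→1→6→0→8→10, push 11): res(1,2)=11
after path 3 (11→1→2→10, push 3): res(1,2)=8
after path 4 (11→1→2→8→10, push 1): res(1,2)=7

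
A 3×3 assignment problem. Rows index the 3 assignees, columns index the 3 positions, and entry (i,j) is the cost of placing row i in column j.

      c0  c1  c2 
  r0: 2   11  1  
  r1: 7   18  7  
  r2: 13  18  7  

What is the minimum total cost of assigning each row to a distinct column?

optimal assignment: row0→col1 (cost 11), row1→col0 (cost 7), row2→col2 (cost 7)
total = 11 + 7 + 7 = 25

Minimum assignment cost: 25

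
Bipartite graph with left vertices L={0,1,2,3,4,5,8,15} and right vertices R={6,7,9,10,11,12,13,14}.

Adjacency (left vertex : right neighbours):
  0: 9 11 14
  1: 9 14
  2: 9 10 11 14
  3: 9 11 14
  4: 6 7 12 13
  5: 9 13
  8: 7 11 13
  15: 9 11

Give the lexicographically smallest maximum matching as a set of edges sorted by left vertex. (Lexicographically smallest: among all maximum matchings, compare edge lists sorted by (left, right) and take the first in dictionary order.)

|M| = 7 (so the lex-smallest maximum matching has 7 edges)
process left vertices in ascending order; for each, take the smallest-labelled available neighbour that still permits 7 edges overall, or leave it unmatched if none does
lex-smallest matching: {0-9, 1-14, 2-10, 3-11, 4-6, 5-13, 8-7}

Lex-smallest maximum matching: {(0,9), (1,14), (2,10), (3,11), (4,6), (5,13), (8,7)}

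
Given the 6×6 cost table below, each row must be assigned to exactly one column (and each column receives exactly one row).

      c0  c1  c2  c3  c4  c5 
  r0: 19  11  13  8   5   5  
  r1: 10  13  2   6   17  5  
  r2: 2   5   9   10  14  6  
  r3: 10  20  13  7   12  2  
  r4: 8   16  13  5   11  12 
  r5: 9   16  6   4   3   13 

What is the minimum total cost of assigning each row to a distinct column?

Minimum assignment cost: 25

optimal assignment: row0→col1 (cost 11), row1→col2 (cost 2), row2→col0 (cost 2), row3→col5 (cost 2), row4→col3 (cost 5), row5→col4 (cost 3)
total = 11 + 2 + 2 + 2 + 5 + 3 = 25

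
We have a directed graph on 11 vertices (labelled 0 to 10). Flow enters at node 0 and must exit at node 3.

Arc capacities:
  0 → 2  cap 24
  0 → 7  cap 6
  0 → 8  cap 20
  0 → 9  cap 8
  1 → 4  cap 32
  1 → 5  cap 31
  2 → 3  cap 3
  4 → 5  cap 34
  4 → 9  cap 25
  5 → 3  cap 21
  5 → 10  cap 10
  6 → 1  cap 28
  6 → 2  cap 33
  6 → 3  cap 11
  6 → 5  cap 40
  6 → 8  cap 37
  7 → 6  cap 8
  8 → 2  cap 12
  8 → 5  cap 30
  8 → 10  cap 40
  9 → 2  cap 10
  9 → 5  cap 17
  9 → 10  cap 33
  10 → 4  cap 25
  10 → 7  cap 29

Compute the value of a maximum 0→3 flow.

Maximum flow value: 32

augment #1: 0→2→3 bottleneck 3, total now 3
augment #2: 0→7→6→3 bottleneck 6, total now 9
augment #3: 0→8→5→3 bottleneck 20, total now 29
augment #4: 0→9→5→3 bottleneck 1, total now 30
augment #5: 0→9→10→7→6→3 bottleneck 2, total now 32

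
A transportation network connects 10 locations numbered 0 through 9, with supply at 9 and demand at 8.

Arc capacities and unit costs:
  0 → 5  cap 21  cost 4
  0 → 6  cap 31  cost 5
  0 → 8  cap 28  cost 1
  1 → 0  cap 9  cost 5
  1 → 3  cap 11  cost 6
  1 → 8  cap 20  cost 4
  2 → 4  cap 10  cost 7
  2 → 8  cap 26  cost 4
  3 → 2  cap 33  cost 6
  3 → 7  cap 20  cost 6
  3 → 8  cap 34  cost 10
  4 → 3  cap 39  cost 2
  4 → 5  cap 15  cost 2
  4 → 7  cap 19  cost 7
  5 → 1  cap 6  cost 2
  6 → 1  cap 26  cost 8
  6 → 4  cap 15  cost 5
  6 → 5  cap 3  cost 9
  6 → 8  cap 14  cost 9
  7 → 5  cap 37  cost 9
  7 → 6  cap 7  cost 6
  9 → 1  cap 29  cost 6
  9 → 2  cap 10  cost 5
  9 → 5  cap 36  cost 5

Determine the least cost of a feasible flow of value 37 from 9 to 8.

Minimum cost for 37 units: 374

shortest-cost path #1: 9→2→8 push 10 @ unit cost 9 (adds 90)
shortest-cost path #2: 9→1→8 push 20 @ unit cost 10 (adds 200)
shortest-cost path #3: 9→1→0→8 push 7 @ unit cost 12 (adds 84)
total cost = 374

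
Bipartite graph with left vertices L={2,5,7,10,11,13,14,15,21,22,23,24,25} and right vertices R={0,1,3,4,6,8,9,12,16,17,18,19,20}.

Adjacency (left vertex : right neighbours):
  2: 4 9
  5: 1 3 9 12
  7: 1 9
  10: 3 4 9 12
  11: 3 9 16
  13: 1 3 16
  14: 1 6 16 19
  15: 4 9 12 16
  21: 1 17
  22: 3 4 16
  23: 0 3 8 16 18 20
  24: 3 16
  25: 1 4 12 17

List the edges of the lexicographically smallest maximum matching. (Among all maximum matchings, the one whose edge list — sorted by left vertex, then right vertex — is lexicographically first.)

Lex-smallest maximum matching: {(2,4), (5,1), (7,9), (10,3), (11,16), (14,6), (15,12), (21,17), (23,0)}

|M| = 9 (so the lex-smallest maximum matching has 9 edges)
process left vertices in ascending order; for each, take the smallest-labelled available neighbour that still permits 9 edges overall, or leave it unmatched if none does
lex-smallest matching: {2-4, 5-1, 7-9, 10-3, 11-16, 14-6, 15-12, 21-17, 23-0}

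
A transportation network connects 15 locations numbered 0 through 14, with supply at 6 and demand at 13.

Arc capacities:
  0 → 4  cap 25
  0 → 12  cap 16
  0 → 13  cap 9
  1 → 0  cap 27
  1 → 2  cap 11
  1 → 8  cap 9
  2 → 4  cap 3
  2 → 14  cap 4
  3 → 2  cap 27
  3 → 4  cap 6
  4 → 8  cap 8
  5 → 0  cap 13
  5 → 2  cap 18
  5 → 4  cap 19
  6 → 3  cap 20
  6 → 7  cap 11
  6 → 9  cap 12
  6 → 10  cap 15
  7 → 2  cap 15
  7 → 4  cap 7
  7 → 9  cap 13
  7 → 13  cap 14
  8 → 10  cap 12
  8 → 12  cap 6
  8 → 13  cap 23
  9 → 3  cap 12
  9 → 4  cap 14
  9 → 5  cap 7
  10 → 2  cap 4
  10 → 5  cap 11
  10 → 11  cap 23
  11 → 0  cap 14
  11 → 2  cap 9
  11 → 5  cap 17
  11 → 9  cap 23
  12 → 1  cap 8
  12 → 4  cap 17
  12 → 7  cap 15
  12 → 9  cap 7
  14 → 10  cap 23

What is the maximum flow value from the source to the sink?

augment #1: 6→7→13 bottleneck 11, total now 11
augment #2: 6→3→4→8→13 bottleneck 6, total now 17
augment #3: 6→9→4→8→13 bottleneck 2, total now 19
augment #4: 6→9→5→0→13 bottleneck 7, total now 26
augment #5: 6→10→5→0→13 bottleneck 2, total now 28
augment #6: 6→10→5→0→12→7→13 bottleneck 3, total now 31
augment #7: 6→10→5→0→12→1→8→13 bottleneck 1, total now 32
augment #8: 6→10→11→0→12→1→8→13 bottleneck 7, total now 39

Maximum flow value: 39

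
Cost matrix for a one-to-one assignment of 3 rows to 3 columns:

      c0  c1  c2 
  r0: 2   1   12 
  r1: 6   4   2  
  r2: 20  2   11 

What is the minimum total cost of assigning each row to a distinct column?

optimal assignment: row0→col0 (cost 2), row1→col2 (cost 2), row2→col1 (cost 2)
total = 2 + 2 + 2 = 6

Minimum assignment cost: 6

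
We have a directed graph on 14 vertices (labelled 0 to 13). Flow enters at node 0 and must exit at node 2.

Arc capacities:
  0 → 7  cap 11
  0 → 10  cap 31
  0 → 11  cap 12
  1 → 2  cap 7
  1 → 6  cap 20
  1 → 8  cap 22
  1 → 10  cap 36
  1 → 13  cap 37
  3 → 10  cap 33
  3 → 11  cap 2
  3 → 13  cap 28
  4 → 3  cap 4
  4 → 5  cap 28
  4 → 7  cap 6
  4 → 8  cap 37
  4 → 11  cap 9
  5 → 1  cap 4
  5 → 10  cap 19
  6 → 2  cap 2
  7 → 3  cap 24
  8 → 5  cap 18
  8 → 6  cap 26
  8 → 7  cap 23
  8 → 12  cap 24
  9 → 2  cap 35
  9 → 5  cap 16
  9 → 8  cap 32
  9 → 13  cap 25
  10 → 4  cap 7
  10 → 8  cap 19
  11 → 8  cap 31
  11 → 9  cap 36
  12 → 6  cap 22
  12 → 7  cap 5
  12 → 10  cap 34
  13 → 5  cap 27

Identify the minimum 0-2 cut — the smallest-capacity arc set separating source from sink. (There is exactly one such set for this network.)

augment #1: 0→11→9→2 push 12
augment #2: 0→10→8→6→2 push 2
augment #3: 0→7→3→11→9→2 push 2
augment #4: 0→10→4→5→1→2 push 4
augment #5: 0→10→4→11→9→2 push 3
augment #6: 0→10→8→5→4→11→9→2 push 4
max flow = 27; residual-reachable set from 0 gives S-side
cut edges (S→T): {(0,11), (3,11), (5,1), (6,2), (10,4)} total cap 27

Min-cut arcs: {(0,11), (3,11), (5,1), (6,2), (10,4)} (total capacity 27)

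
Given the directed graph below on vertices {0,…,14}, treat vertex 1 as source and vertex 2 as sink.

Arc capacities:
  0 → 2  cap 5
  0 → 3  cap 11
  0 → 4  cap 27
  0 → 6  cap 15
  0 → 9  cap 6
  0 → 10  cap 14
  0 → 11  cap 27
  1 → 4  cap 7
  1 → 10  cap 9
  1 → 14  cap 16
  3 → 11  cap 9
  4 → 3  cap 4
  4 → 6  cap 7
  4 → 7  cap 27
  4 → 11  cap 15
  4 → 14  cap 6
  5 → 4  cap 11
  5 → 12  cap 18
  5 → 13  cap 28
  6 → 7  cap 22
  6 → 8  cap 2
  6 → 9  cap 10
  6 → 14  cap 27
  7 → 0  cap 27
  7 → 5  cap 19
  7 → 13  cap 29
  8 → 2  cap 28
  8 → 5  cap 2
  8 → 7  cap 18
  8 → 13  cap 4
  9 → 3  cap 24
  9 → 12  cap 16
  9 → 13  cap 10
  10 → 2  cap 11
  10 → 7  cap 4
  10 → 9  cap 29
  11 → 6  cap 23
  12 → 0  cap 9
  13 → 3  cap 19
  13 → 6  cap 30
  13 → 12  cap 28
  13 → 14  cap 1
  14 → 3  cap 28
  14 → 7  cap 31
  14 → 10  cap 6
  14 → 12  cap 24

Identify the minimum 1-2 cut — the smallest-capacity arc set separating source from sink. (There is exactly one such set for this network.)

augment #1: 1→10→2 push 9
augment #2: 1→14→10→2 push 2
augment #3: 1→4→6→8→2 push 2
augment #4: 1→4→7→0→2 push 5
max flow = 18; residual-reachable set from 1 gives S-side
cut edges (S→T): {(0,2), (6,8), (10,2)} total cap 18

Min-cut arcs: {(0,2), (6,8), (10,2)} (total capacity 18)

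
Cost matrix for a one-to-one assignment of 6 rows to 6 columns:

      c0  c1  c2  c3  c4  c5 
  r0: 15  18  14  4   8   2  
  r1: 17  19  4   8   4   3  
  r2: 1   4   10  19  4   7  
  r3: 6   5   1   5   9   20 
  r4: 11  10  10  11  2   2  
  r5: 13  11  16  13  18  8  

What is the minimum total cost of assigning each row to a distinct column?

optimal assignment: row0→col3 (cost 4), row1→col5 (cost 3), row2→col0 (cost 1), row3→col2 (cost 1), row4→col4 (cost 2), row5→col1 (cost 11)
total = 4 + 3 + 1 + 1 + 2 + 11 = 22

Minimum assignment cost: 22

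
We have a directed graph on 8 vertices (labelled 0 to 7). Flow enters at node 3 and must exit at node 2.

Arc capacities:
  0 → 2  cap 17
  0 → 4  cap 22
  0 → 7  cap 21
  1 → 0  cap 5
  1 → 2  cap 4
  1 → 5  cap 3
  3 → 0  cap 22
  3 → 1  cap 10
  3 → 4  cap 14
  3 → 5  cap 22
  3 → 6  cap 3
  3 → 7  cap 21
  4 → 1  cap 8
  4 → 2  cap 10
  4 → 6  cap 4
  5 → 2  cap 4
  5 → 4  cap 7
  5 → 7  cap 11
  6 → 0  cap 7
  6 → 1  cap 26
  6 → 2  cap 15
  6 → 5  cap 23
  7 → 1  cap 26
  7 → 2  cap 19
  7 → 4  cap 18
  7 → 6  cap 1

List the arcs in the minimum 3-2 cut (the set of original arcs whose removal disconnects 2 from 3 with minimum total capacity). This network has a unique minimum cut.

Min-cut arcs: {(0,2), (1,2), (3,6), (4,2), (4,6), (5,2), (7,2), (7,6)} (total capacity 62)

augment #1: 3→0→2 push 17
augment #2: 3→1→2 push 4
augment #3: 3→4→2 push 10
augment #4: 3→5→2 push 4
augment #5: 3→6→2 push 3
augment #6: 3→7→2 push 19
augment #7: 3→4→6→2 push 4
augment #8: 3→7→6→2 push 1
max flow = 62; residual-reachable set from 3 gives S-side
cut edges (S→T): {(0,2), (1,2), (3,6), (4,2), (4,6), (5,2), (7,2), (7,6)} total cap 62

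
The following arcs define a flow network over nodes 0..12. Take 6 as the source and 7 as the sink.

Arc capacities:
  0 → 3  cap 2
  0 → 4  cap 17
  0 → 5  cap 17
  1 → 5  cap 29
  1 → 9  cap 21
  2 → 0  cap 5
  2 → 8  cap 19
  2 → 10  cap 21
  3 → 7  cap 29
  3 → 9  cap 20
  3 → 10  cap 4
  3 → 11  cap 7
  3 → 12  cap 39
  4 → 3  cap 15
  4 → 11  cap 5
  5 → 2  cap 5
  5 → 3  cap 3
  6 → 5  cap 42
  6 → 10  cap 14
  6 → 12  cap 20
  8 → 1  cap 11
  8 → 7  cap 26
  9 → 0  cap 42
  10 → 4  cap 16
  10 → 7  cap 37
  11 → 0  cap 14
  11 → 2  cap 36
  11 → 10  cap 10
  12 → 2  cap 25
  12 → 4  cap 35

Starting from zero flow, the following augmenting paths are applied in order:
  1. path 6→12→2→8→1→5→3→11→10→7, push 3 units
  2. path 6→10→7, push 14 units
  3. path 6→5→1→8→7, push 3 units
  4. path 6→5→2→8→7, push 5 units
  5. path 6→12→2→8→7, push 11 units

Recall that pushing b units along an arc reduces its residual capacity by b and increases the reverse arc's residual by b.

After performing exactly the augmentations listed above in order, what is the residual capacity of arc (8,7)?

Residual capacity of (8,7): 7

after path 1 (6→12→2→8→1→5→3→11→10→7, push 3): res(8,7)=26
after path 2 (6→10→7, push 14): res(8,7)=26
after path 3 (6→5→1→8→7, push 3): res(8,7)=23
after path 4 (6→5→2→8→7, push 5): res(8,7)=18
after path 5 (6→12→2→8→7, push 11): res(8,7)=7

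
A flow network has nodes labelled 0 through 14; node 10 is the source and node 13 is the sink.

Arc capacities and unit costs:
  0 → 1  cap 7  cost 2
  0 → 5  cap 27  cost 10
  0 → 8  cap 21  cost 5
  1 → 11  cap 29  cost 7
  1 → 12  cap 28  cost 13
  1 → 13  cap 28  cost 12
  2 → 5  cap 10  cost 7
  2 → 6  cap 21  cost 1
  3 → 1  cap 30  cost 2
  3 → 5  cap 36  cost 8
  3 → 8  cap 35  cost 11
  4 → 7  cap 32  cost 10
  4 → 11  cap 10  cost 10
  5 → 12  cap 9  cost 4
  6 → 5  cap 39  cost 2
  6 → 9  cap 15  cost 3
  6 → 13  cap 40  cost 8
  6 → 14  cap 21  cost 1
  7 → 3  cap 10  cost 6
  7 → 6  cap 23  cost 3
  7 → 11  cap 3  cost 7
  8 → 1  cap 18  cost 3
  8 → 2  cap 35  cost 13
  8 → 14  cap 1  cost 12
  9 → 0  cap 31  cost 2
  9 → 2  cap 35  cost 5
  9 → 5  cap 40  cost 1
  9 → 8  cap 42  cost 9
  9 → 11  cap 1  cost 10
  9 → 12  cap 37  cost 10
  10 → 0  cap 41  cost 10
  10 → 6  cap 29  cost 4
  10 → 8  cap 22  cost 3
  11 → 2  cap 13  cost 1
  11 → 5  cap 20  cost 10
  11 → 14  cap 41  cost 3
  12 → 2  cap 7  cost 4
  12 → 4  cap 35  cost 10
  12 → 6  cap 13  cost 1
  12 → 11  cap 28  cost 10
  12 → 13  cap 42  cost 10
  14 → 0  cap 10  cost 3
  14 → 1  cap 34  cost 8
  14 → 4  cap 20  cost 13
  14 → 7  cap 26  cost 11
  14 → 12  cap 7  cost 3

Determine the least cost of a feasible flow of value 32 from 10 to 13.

shortest-cost path #1: 10→6→13 push 29 @ unit cost 12 (adds 348)
shortest-cost path #2: 10→8→1→13 push 3 @ unit cost 18 (adds 54)
total cost = 402

Minimum cost for 32 units: 402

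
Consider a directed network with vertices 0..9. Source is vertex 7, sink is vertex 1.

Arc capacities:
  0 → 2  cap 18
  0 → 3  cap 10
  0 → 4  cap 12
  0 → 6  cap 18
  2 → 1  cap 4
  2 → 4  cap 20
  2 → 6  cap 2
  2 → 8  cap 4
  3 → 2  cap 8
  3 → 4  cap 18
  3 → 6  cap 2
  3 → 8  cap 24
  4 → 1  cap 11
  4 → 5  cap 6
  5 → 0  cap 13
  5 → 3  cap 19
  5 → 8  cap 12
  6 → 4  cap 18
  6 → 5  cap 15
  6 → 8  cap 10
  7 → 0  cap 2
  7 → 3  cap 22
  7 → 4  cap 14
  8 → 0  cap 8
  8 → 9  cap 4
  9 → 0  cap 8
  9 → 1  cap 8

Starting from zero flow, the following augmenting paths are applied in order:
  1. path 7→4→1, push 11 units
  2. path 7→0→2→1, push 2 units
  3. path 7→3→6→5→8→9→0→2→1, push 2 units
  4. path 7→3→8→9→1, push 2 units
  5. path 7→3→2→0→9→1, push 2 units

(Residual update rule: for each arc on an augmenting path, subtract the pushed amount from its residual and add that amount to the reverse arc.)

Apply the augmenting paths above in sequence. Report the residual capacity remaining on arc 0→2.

Residual capacity of (0,2): 16

after path 1 (7→4→1, push 11): res(0,2)=18
after path 2 (7→0→2→1, push 2): res(0,2)=16
after path 3 (7→3→6→5→8→9→0→2→1, push 2): res(0,2)=14
after path 4 (7→3→8→9→1, push 2): res(0,2)=14
after path 5 (7→3→2→0→9→1, push 2): res(0,2)=16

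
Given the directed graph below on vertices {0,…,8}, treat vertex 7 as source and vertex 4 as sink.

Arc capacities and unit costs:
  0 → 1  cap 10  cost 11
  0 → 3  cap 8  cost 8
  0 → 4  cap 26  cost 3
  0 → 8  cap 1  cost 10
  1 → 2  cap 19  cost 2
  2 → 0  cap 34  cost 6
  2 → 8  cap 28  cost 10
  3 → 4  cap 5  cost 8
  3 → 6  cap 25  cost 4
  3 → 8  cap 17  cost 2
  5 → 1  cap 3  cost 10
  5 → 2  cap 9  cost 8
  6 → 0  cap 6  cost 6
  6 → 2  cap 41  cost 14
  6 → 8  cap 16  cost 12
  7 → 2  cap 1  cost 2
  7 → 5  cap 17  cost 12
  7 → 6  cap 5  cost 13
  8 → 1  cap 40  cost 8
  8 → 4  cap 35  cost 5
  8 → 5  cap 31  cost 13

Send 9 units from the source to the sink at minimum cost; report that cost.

Minimum cost for 9 units: 208

shortest-cost path #1: 7→2→0→4 push 1 @ unit cost 11 (adds 11)
shortest-cost path #2: 7→6→0→4 push 5 @ unit cost 22 (adds 110)
shortest-cost path #3: 7→5→2→0→4 push 3 @ unit cost 29 (adds 87)
total cost = 208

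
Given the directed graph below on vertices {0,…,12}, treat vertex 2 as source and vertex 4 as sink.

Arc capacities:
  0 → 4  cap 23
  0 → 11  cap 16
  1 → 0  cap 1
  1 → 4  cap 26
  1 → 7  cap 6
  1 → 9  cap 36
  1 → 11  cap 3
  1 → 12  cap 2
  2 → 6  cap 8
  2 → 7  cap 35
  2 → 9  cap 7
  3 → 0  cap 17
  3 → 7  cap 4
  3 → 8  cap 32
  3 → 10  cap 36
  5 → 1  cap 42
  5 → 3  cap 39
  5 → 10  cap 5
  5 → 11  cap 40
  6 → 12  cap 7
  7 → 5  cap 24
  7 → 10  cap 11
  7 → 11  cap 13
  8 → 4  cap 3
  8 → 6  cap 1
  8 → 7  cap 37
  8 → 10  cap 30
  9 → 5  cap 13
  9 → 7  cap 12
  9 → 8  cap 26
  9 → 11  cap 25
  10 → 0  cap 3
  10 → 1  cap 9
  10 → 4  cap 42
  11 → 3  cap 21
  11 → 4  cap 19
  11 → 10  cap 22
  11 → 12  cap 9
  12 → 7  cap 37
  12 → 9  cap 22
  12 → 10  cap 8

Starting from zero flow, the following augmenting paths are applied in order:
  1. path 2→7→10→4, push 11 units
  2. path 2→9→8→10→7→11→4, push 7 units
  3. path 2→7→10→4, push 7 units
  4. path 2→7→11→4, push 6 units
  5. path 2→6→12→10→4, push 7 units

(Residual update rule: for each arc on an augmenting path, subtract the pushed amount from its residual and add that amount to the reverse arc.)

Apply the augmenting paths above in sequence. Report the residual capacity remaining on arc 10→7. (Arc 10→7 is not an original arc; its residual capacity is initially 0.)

Residual capacity of (10,7): 11

after path 1 (2→7→10→4, push 11): res(10,7)=11
after path 2 (2→9→8→10→7→11→4, push 7): res(10,7)=4
after path 3 (2→7→10→4, push 7): res(10,7)=11
after path 4 (2→7→11→4, push 6): res(10,7)=11
after path 5 (2→6→12→10→4, push 7): res(10,7)=11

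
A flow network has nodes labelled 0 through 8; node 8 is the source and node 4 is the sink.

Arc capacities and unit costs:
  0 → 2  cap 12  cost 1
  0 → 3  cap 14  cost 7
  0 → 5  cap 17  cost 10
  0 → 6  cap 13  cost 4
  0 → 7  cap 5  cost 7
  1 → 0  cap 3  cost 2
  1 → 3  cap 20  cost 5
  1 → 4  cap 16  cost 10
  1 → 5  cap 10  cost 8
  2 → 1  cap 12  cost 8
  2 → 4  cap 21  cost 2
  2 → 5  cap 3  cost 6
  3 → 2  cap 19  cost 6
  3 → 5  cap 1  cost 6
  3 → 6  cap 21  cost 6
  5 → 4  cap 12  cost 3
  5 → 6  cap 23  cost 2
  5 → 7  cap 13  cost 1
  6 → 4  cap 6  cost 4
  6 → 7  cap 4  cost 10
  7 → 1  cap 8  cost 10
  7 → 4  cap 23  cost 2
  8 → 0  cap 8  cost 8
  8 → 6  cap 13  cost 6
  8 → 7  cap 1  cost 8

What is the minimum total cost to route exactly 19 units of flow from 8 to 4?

shortest-cost path #1: 8→6→4 push 6 @ unit cost 10 (adds 60)
shortest-cost path #2: 8→7→4 push 1 @ unit cost 10 (adds 10)
shortest-cost path #3: 8→0→2→4 push 8 @ unit cost 11 (adds 88)
shortest-cost path #4: 8→6→7→4 push 4 @ unit cost 18 (adds 72)
total cost = 230

Minimum cost for 19 units: 230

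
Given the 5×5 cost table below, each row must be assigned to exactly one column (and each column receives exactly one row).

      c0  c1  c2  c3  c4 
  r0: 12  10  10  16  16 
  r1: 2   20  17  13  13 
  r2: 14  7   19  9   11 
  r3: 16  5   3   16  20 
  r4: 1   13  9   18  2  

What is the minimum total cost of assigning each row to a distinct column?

Minimum assignment cost: 26

optimal assignment: row0→col1 (cost 10), row1→col0 (cost 2), row2→col3 (cost 9), row3→col2 (cost 3), row4→col4 (cost 2)
total = 10 + 2 + 9 + 3 + 2 = 26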